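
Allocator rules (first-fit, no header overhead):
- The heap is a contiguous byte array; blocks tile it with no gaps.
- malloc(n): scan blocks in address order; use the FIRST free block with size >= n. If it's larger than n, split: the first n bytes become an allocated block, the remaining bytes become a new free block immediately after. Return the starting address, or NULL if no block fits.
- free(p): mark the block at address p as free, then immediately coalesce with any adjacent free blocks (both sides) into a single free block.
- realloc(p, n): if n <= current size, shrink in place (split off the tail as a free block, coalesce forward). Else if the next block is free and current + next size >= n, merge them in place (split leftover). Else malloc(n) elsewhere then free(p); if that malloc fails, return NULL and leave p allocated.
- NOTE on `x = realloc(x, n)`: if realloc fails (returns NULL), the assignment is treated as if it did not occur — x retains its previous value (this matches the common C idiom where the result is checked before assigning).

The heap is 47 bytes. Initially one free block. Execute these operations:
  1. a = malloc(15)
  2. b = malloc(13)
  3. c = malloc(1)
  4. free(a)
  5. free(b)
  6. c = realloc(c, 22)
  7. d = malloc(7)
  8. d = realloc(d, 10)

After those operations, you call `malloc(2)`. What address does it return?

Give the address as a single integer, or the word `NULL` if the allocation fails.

Op 1: a = malloc(15) -> a = 0; heap: [0-14 ALLOC][15-46 FREE]
Op 2: b = malloc(13) -> b = 15; heap: [0-14 ALLOC][15-27 ALLOC][28-46 FREE]
Op 3: c = malloc(1) -> c = 28; heap: [0-14 ALLOC][15-27 ALLOC][28-28 ALLOC][29-46 FREE]
Op 4: free(a) -> (freed a); heap: [0-14 FREE][15-27 ALLOC][28-28 ALLOC][29-46 FREE]
Op 5: free(b) -> (freed b); heap: [0-27 FREE][28-28 ALLOC][29-46 FREE]
Op 6: c = realloc(c, 22) -> c = 0; heap: [0-21 ALLOC][22-46 FREE]
Op 7: d = malloc(7) -> d = 22; heap: [0-21 ALLOC][22-28 ALLOC][29-46 FREE]
Op 8: d = realloc(d, 10) -> d = 22; heap: [0-21 ALLOC][22-31 ALLOC][32-46 FREE]
malloc(2): first-fit scan over [0-21 ALLOC][22-31 ALLOC][32-46 FREE] -> 32

Answer: 32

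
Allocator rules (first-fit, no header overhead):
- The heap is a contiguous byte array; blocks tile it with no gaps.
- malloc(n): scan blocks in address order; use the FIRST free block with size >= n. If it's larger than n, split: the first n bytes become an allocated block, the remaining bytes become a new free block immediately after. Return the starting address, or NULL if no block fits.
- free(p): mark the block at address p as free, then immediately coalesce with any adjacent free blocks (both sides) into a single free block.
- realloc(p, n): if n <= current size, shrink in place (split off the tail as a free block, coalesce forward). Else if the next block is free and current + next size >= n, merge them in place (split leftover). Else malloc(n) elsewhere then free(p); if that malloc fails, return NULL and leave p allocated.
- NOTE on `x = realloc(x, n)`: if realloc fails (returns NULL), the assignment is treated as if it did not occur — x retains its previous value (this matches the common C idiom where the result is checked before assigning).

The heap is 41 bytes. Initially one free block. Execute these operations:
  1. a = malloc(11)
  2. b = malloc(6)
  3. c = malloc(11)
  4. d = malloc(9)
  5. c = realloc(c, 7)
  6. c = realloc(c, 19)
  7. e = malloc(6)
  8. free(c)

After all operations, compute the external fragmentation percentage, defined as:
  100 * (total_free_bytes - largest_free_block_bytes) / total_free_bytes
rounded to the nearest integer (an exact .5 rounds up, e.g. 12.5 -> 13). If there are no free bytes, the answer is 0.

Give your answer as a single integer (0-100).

Op 1: a = malloc(11) -> a = 0; heap: [0-10 ALLOC][11-40 FREE]
Op 2: b = malloc(6) -> b = 11; heap: [0-10 ALLOC][11-16 ALLOC][17-40 FREE]
Op 3: c = malloc(11) -> c = 17; heap: [0-10 ALLOC][11-16 ALLOC][17-27 ALLOC][28-40 FREE]
Op 4: d = malloc(9) -> d = 28; heap: [0-10 ALLOC][11-16 ALLOC][17-27 ALLOC][28-36 ALLOC][37-40 FREE]
Op 5: c = realloc(c, 7) -> c = 17; heap: [0-10 ALLOC][11-16 ALLOC][17-23 ALLOC][24-27 FREE][28-36 ALLOC][37-40 FREE]
Op 6: c = realloc(c, 19) -> NULL (c unchanged); heap: [0-10 ALLOC][11-16 ALLOC][17-23 ALLOC][24-27 FREE][28-36 ALLOC][37-40 FREE]
Op 7: e = malloc(6) -> e = NULL; heap: [0-10 ALLOC][11-16 ALLOC][17-23 ALLOC][24-27 FREE][28-36 ALLOC][37-40 FREE]
Op 8: free(c) -> (freed c); heap: [0-10 ALLOC][11-16 ALLOC][17-27 FREE][28-36 ALLOC][37-40 FREE]
Free blocks: [11 4] total_free=15 largest=11 -> 100*(15-11)/15 = 400/15 ≈ 26.667 -> rounds to 27

Answer: 27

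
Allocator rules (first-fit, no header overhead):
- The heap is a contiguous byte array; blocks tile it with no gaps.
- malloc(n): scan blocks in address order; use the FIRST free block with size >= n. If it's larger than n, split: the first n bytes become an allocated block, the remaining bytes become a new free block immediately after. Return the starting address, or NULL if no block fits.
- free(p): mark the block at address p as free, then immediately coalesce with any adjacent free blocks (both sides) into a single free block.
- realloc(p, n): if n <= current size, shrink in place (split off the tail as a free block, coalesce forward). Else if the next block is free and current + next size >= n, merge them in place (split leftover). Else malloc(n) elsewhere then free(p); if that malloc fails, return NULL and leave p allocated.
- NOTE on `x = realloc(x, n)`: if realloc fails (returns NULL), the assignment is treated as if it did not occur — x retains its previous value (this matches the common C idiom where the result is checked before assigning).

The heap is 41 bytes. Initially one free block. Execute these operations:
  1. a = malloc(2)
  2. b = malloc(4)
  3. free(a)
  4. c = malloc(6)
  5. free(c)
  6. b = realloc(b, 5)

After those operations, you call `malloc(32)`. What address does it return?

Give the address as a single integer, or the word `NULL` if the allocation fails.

Op 1: a = malloc(2) -> a = 0; heap: [0-1 ALLOC][2-40 FREE]
Op 2: b = malloc(4) -> b = 2; heap: [0-1 ALLOC][2-5 ALLOC][6-40 FREE]
Op 3: free(a) -> (freed a); heap: [0-1 FREE][2-5 ALLOC][6-40 FREE]
Op 4: c = malloc(6) -> c = 6; heap: [0-1 FREE][2-5 ALLOC][6-11 ALLOC][12-40 FREE]
Op 5: free(c) -> (freed c); heap: [0-1 FREE][2-5 ALLOC][6-40 FREE]
Op 6: b = realloc(b, 5) -> b = 2; heap: [0-1 FREE][2-6 ALLOC][7-40 FREE]
malloc(32): first-fit scan over [0-1 FREE][2-6 ALLOC][7-40 FREE] -> 7

Answer: 7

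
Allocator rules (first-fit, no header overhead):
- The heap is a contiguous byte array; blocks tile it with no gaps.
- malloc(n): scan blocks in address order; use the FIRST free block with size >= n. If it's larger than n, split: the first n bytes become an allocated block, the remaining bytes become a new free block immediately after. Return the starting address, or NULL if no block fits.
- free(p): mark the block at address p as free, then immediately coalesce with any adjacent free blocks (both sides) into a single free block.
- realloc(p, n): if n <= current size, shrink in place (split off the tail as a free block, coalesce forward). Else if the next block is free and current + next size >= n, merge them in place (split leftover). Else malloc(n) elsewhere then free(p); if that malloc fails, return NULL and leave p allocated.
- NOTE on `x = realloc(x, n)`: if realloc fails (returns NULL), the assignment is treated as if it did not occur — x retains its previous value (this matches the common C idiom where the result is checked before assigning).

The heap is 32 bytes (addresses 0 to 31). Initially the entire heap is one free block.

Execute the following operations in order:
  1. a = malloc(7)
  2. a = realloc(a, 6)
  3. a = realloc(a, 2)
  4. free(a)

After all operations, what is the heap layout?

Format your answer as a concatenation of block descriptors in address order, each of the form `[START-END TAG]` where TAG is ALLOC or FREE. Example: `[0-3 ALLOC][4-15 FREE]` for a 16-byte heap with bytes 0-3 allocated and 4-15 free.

Op 1: a = malloc(7) -> a = 0; heap: [0-6 ALLOC][7-31 FREE]
Op 2: a = realloc(a, 6) -> a = 0; heap: [0-5 ALLOC][6-31 FREE]
Op 3: a = realloc(a, 2) -> a = 0; heap: [0-1 ALLOC][2-31 FREE]
Op 4: free(a) -> (freed a); heap: [0-31 FREE]

Answer: [0-31 FREE]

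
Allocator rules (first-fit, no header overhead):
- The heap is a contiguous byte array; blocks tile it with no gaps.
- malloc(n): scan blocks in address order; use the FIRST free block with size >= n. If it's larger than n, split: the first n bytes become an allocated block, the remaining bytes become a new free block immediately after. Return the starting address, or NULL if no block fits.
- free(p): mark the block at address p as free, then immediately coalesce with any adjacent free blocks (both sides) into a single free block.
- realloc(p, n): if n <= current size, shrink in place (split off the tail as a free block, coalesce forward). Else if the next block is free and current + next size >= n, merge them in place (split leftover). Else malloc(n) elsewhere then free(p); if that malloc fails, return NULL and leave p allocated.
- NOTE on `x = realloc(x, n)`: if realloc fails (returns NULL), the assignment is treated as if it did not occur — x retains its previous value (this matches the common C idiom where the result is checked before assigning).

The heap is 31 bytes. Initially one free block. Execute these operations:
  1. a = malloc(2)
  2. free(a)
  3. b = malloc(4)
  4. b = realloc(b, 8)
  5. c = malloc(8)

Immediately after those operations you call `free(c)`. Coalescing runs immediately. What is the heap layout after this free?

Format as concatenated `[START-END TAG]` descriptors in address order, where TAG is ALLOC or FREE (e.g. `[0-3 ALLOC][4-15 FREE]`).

Answer: [0-7 ALLOC][8-30 FREE]

Derivation:
Op 1: a = malloc(2) -> a = 0; heap: [0-1 ALLOC][2-30 FREE]
Op 2: free(a) -> (freed a); heap: [0-30 FREE]
Op 3: b = malloc(4) -> b = 0; heap: [0-3 ALLOC][4-30 FREE]
Op 4: b = realloc(b, 8) -> b = 0; heap: [0-7 ALLOC][8-30 FREE]
Op 5: c = malloc(8) -> c = 8; heap: [0-7 ALLOC][8-15 ALLOC][16-30 FREE]
free(c): c = 8 -> block [8-15 ALLOC]; mark free, coalesce with adjacent free neighbors -> [0-7 ALLOC][8-30 FREE]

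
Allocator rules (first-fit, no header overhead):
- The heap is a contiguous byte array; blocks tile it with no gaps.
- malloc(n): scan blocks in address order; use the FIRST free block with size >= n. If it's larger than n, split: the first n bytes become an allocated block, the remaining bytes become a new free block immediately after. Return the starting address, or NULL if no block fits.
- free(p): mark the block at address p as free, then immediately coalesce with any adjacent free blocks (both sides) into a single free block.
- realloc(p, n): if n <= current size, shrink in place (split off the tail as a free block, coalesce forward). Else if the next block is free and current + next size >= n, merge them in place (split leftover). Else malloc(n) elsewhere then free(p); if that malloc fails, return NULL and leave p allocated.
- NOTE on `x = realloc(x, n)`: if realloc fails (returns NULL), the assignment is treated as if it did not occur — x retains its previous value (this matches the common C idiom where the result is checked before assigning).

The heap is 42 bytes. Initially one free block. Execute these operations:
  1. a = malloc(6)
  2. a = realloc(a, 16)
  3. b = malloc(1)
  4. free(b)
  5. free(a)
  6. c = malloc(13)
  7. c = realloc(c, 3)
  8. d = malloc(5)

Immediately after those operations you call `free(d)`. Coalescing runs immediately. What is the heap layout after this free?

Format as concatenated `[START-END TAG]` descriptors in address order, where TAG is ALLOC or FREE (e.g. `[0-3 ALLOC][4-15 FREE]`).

Answer: [0-2 ALLOC][3-41 FREE]

Derivation:
Op 1: a = malloc(6) -> a = 0; heap: [0-5 ALLOC][6-41 FREE]
Op 2: a = realloc(a, 16) -> a = 0; heap: [0-15 ALLOC][16-41 FREE]
Op 3: b = malloc(1) -> b = 16; heap: [0-15 ALLOC][16-16 ALLOC][17-41 FREE]
Op 4: free(b) -> (freed b); heap: [0-15 ALLOC][16-41 FREE]
Op 5: free(a) -> (freed a); heap: [0-41 FREE]
Op 6: c = malloc(13) -> c = 0; heap: [0-12 ALLOC][13-41 FREE]
Op 7: c = realloc(c, 3) -> c = 0; heap: [0-2 ALLOC][3-41 FREE]
Op 8: d = malloc(5) -> d = 3; heap: [0-2 ALLOC][3-7 ALLOC][8-41 FREE]
free(d): d = 3 -> block [3-7 ALLOC]; mark free, coalesce with adjacent free neighbors -> [0-2 ALLOC][3-41 FREE]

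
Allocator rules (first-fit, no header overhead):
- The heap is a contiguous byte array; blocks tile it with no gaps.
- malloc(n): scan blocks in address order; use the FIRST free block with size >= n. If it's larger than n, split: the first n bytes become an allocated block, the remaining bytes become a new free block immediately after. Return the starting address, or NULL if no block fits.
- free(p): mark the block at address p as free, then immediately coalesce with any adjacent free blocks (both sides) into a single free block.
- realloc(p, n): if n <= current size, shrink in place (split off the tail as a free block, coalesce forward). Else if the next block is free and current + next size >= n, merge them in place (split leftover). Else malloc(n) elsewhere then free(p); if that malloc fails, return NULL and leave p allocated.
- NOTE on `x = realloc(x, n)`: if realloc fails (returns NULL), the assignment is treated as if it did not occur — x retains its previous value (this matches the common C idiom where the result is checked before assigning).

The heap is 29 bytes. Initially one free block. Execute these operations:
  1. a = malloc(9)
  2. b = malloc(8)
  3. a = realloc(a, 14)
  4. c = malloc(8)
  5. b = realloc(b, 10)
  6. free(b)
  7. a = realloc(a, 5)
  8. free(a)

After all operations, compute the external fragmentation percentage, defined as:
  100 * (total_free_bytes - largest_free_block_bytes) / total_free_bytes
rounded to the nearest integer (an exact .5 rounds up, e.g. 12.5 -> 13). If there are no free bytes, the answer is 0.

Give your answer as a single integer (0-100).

Op 1: a = malloc(9) -> a = 0; heap: [0-8 ALLOC][9-28 FREE]
Op 2: b = malloc(8) -> b = 9; heap: [0-8 ALLOC][9-16 ALLOC][17-28 FREE]
Op 3: a = realloc(a, 14) -> NULL (a unchanged); heap: [0-8 ALLOC][9-16 ALLOC][17-28 FREE]
Op 4: c = malloc(8) -> c = 17; heap: [0-8 ALLOC][9-16 ALLOC][17-24 ALLOC][25-28 FREE]
Op 5: b = realloc(b, 10) -> NULL (b unchanged); heap: [0-8 ALLOC][9-16 ALLOC][17-24 ALLOC][25-28 FREE]
Op 6: free(b) -> (freed b); heap: [0-8 ALLOC][9-16 FREE][17-24 ALLOC][25-28 FREE]
Op 7: a = realloc(a, 5) -> a = 0; heap: [0-4 ALLOC][5-16 FREE][17-24 ALLOC][25-28 FREE]
Op 8: free(a) -> (freed a); heap: [0-16 FREE][17-24 ALLOC][25-28 FREE]
Free blocks: [17 4] total_free=21 largest=17 -> 100*(21-17)/21 = 400/21 ≈ 19.048 -> rounds to 19

Answer: 19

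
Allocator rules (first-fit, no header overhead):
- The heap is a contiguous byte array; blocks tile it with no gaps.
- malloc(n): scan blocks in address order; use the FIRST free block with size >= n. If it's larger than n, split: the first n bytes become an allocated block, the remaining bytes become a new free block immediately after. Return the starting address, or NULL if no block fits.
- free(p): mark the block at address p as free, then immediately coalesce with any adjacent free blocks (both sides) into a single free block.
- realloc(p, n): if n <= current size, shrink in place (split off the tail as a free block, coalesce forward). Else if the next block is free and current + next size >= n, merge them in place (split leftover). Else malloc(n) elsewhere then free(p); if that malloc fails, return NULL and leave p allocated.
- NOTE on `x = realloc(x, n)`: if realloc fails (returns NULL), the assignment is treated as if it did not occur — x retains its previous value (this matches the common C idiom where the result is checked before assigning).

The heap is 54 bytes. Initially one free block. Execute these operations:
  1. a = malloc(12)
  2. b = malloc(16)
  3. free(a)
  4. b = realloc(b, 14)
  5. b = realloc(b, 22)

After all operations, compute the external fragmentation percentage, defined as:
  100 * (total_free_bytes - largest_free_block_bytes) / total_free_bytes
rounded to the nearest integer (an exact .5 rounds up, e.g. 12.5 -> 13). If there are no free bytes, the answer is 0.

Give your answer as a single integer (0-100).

Op 1: a = malloc(12) -> a = 0; heap: [0-11 ALLOC][12-53 FREE]
Op 2: b = malloc(16) -> b = 12; heap: [0-11 ALLOC][12-27 ALLOC][28-53 FREE]
Op 3: free(a) -> (freed a); heap: [0-11 FREE][12-27 ALLOC][28-53 FREE]
Op 4: b = realloc(b, 14) -> b = 12; heap: [0-11 FREE][12-25 ALLOC][26-53 FREE]
Op 5: b = realloc(b, 22) -> b = 12; heap: [0-11 FREE][12-33 ALLOC][34-53 FREE]
Free blocks: [12 20] total_free=32 largest=20 -> 100*(32-20)/32 = 1200/32 = 37.5 -> rounds to 38

Answer: 38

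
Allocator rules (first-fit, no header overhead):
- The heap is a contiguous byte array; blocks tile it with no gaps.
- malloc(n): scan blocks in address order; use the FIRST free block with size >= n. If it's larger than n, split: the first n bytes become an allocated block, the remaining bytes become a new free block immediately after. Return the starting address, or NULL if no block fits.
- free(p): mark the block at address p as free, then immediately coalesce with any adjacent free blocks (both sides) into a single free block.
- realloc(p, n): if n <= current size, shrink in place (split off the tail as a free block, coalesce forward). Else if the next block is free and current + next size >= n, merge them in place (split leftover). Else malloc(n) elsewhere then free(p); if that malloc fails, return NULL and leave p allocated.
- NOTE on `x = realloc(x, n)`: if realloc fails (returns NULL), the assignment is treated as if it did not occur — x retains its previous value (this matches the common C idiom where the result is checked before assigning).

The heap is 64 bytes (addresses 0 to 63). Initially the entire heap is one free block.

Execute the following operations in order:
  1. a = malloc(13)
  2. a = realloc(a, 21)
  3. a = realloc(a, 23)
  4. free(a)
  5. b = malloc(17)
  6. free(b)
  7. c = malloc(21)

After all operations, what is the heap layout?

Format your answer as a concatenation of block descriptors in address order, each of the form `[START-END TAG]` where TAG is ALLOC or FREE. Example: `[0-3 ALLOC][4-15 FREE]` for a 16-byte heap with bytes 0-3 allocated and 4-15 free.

Answer: [0-20 ALLOC][21-63 FREE]

Derivation:
Op 1: a = malloc(13) -> a = 0; heap: [0-12 ALLOC][13-63 FREE]
Op 2: a = realloc(a, 21) -> a = 0; heap: [0-20 ALLOC][21-63 FREE]
Op 3: a = realloc(a, 23) -> a = 0; heap: [0-22 ALLOC][23-63 FREE]
Op 4: free(a) -> (freed a); heap: [0-63 FREE]
Op 5: b = malloc(17) -> b = 0; heap: [0-16 ALLOC][17-63 FREE]
Op 6: free(b) -> (freed b); heap: [0-63 FREE]
Op 7: c = malloc(21) -> c = 0; heap: [0-20 ALLOC][21-63 FREE]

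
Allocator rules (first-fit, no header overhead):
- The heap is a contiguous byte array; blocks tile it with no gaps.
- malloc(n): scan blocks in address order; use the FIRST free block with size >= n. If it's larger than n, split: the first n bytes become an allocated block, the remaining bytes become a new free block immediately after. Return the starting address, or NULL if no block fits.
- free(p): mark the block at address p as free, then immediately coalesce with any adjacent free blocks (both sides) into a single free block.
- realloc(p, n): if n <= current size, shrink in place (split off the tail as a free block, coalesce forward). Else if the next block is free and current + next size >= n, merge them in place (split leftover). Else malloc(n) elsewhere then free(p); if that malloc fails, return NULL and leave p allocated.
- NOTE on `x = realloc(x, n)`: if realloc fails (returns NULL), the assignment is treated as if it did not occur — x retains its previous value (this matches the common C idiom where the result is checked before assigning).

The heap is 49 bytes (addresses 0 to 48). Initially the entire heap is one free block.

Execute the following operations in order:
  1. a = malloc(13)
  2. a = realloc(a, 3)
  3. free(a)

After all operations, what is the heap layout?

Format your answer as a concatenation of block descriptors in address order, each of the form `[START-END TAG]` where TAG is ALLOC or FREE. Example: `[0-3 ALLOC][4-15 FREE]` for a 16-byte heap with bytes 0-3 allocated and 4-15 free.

Answer: [0-48 FREE]

Derivation:
Op 1: a = malloc(13) -> a = 0; heap: [0-12 ALLOC][13-48 FREE]
Op 2: a = realloc(a, 3) -> a = 0; heap: [0-2 ALLOC][3-48 FREE]
Op 3: free(a) -> (freed a); heap: [0-48 FREE]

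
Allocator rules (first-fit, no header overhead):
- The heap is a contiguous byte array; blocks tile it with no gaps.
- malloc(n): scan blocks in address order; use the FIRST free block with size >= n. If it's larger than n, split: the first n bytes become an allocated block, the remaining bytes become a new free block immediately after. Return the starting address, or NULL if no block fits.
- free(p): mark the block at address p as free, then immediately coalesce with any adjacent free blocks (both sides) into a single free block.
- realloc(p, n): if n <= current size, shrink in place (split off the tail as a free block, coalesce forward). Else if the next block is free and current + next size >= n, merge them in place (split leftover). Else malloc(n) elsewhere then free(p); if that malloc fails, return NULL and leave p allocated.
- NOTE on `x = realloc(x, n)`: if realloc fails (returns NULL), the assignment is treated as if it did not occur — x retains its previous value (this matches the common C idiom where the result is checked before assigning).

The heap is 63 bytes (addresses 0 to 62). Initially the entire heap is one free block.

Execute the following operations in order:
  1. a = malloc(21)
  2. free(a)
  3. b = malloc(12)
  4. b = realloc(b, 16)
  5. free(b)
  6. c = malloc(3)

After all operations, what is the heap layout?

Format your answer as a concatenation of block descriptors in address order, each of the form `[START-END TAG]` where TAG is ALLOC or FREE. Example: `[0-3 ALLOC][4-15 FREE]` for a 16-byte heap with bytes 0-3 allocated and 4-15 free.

Answer: [0-2 ALLOC][3-62 FREE]

Derivation:
Op 1: a = malloc(21) -> a = 0; heap: [0-20 ALLOC][21-62 FREE]
Op 2: free(a) -> (freed a); heap: [0-62 FREE]
Op 3: b = malloc(12) -> b = 0; heap: [0-11 ALLOC][12-62 FREE]
Op 4: b = realloc(b, 16) -> b = 0; heap: [0-15 ALLOC][16-62 FREE]
Op 5: free(b) -> (freed b); heap: [0-62 FREE]
Op 6: c = malloc(3) -> c = 0; heap: [0-2 ALLOC][3-62 FREE]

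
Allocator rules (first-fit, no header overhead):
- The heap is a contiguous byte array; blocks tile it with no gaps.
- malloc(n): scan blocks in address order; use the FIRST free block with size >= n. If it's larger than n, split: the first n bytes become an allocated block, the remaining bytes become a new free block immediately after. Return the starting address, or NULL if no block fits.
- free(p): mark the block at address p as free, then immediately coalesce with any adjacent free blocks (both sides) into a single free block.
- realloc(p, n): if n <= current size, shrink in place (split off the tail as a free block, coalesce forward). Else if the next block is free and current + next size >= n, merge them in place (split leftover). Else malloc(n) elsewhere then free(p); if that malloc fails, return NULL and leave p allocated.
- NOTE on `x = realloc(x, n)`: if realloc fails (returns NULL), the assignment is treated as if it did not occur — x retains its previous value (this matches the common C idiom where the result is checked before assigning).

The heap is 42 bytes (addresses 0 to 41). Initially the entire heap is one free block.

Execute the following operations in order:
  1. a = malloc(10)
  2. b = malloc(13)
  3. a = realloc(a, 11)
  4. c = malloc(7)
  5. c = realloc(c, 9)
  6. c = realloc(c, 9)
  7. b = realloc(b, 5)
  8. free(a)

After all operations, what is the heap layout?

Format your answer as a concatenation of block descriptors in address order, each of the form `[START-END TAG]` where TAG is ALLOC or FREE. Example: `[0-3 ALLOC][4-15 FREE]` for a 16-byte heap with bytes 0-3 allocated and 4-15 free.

Answer: [0-8 ALLOC][9-9 FREE][10-14 ALLOC][15-41 FREE]

Derivation:
Op 1: a = malloc(10) -> a = 0; heap: [0-9 ALLOC][10-41 FREE]
Op 2: b = malloc(13) -> b = 10; heap: [0-9 ALLOC][10-22 ALLOC][23-41 FREE]
Op 3: a = realloc(a, 11) -> a = 23; heap: [0-9 FREE][10-22 ALLOC][23-33 ALLOC][34-41 FREE]
Op 4: c = malloc(7) -> c = 0; heap: [0-6 ALLOC][7-9 FREE][10-22 ALLOC][23-33 ALLOC][34-41 FREE]
Op 5: c = realloc(c, 9) -> c = 0; heap: [0-8 ALLOC][9-9 FREE][10-22 ALLOC][23-33 ALLOC][34-41 FREE]
Op 6: c = realloc(c, 9) -> c = 0; heap: [0-8 ALLOC][9-9 FREE][10-22 ALLOC][23-33 ALLOC][34-41 FREE]
Op 7: b = realloc(b, 5) -> b = 10; heap: [0-8 ALLOC][9-9 FREE][10-14 ALLOC][15-22 FREE][23-33 ALLOC][34-41 FREE]
Op 8: free(a) -> (freed a); heap: [0-8 ALLOC][9-9 FREE][10-14 ALLOC][15-41 FREE]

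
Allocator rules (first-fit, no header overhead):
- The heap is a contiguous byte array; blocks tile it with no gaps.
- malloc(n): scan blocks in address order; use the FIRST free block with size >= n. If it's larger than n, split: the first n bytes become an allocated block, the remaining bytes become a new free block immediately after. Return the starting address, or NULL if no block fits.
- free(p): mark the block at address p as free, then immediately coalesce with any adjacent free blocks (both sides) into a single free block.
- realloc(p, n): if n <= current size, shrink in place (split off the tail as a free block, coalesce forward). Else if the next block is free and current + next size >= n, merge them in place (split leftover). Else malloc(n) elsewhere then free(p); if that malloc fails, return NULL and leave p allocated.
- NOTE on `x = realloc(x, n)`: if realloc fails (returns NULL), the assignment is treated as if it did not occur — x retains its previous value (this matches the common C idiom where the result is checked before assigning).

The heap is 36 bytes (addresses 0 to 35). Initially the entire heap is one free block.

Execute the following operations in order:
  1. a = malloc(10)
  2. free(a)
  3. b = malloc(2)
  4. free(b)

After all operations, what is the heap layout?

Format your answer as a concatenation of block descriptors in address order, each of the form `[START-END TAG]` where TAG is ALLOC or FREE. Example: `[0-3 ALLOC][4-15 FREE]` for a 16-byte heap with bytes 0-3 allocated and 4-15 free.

Answer: [0-35 FREE]

Derivation:
Op 1: a = malloc(10) -> a = 0; heap: [0-9 ALLOC][10-35 FREE]
Op 2: free(a) -> (freed a); heap: [0-35 FREE]
Op 3: b = malloc(2) -> b = 0; heap: [0-1 ALLOC][2-35 FREE]
Op 4: free(b) -> (freed b); heap: [0-35 FREE]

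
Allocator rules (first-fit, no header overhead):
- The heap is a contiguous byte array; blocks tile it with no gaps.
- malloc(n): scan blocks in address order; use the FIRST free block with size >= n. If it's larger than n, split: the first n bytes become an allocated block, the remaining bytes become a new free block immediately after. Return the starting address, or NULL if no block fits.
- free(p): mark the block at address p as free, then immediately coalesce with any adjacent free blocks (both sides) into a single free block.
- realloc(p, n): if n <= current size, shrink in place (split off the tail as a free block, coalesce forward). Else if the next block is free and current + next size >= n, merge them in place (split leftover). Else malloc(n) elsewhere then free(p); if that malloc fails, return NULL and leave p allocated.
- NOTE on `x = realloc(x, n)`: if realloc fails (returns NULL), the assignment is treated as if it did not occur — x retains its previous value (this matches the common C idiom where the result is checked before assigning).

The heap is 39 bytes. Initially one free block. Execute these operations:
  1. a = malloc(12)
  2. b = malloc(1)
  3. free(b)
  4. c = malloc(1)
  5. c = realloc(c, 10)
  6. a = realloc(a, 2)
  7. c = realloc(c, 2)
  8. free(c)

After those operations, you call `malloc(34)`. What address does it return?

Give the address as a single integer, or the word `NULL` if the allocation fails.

Answer: 2

Derivation:
Op 1: a = malloc(12) -> a = 0; heap: [0-11 ALLOC][12-38 FREE]
Op 2: b = malloc(1) -> b = 12; heap: [0-11 ALLOC][12-12 ALLOC][13-38 FREE]
Op 3: free(b) -> (freed b); heap: [0-11 ALLOC][12-38 FREE]
Op 4: c = malloc(1) -> c = 12; heap: [0-11 ALLOC][12-12 ALLOC][13-38 FREE]
Op 5: c = realloc(c, 10) -> c = 12; heap: [0-11 ALLOC][12-21 ALLOC][22-38 FREE]
Op 6: a = realloc(a, 2) -> a = 0; heap: [0-1 ALLOC][2-11 FREE][12-21 ALLOC][22-38 FREE]
Op 7: c = realloc(c, 2) -> c = 12; heap: [0-1 ALLOC][2-11 FREE][12-13 ALLOC][14-38 FREE]
Op 8: free(c) -> (freed c); heap: [0-1 ALLOC][2-38 FREE]
malloc(34): first-fit scan over [0-1 ALLOC][2-38 FREE] -> 2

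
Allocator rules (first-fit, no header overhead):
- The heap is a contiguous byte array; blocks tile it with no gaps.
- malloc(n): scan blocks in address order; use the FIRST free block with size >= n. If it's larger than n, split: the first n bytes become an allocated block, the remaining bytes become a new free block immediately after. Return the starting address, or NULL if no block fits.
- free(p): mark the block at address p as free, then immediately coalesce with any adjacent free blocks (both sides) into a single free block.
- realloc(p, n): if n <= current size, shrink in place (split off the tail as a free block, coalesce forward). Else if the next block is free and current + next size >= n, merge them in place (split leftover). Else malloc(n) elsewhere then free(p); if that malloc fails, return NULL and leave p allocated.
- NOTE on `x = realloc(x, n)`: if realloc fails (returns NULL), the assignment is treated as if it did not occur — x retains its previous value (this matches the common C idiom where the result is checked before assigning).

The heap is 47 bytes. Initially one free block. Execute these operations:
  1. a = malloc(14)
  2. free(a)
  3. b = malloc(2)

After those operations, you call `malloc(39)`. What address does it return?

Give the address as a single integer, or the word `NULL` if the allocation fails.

Op 1: a = malloc(14) -> a = 0; heap: [0-13 ALLOC][14-46 FREE]
Op 2: free(a) -> (freed a); heap: [0-46 FREE]
Op 3: b = malloc(2) -> b = 0; heap: [0-1 ALLOC][2-46 FREE]
malloc(39): first-fit scan over [0-1 ALLOC][2-46 FREE] -> 2

Answer: 2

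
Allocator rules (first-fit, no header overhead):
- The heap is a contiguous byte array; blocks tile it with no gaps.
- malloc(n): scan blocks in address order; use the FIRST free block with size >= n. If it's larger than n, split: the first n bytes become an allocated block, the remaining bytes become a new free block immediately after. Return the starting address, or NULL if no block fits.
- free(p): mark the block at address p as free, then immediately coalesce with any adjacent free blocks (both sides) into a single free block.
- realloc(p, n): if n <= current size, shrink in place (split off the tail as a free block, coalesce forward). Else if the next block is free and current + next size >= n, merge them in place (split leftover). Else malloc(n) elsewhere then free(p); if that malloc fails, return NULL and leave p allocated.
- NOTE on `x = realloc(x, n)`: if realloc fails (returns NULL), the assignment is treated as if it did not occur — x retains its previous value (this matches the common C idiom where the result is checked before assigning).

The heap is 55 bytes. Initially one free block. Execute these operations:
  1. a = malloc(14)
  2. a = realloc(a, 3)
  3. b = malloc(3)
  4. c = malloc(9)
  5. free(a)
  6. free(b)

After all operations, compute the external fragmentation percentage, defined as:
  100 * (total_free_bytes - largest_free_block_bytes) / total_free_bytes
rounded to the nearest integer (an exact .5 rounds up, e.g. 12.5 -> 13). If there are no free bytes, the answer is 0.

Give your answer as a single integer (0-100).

Op 1: a = malloc(14) -> a = 0; heap: [0-13 ALLOC][14-54 FREE]
Op 2: a = realloc(a, 3) -> a = 0; heap: [0-2 ALLOC][3-54 FREE]
Op 3: b = malloc(3) -> b = 3; heap: [0-2 ALLOC][3-5 ALLOC][6-54 FREE]
Op 4: c = malloc(9) -> c = 6; heap: [0-2 ALLOC][3-5 ALLOC][6-14 ALLOC][15-54 FREE]
Op 5: free(a) -> (freed a); heap: [0-2 FREE][3-5 ALLOC][6-14 ALLOC][15-54 FREE]
Op 6: free(b) -> (freed b); heap: [0-5 FREE][6-14 ALLOC][15-54 FREE]
Free blocks: [6 40] total_free=46 largest=40 -> 100*(46-40)/46 = 600/46 ≈ 13.043 -> rounds to 13

Answer: 13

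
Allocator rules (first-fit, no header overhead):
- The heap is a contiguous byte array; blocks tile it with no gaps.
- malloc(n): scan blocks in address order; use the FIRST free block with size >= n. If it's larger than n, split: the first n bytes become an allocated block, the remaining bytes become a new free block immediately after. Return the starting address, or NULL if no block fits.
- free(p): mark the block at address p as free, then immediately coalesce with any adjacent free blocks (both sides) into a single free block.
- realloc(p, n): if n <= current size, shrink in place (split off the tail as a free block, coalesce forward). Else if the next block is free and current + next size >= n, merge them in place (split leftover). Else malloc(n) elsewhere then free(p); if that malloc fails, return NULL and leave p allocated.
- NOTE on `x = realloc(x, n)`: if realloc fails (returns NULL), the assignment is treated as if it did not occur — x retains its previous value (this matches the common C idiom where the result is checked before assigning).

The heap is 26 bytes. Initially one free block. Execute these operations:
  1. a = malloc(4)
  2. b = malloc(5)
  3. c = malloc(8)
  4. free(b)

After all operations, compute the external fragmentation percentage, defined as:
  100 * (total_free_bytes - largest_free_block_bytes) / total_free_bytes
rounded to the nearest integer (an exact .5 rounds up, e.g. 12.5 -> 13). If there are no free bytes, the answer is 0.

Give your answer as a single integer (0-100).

Op 1: a = malloc(4) -> a = 0; heap: [0-3 ALLOC][4-25 FREE]
Op 2: b = malloc(5) -> b = 4; heap: [0-3 ALLOC][4-8 ALLOC][9-25 FREE]
Op 3: c = malloc(8) -> c = 9; heap: [0-3 ALLOC][4-8 ALLOC][9-16 ALLOC][17-25 FREE]
Op 4: free(b) -> (freed b); heap: [0-3 ALLOC][4-8 FREE][9-16 ALLOC][17-25 FREE]
Free blocks: [5 9] total_free=14 largest=9 -> 100*(14-9)/14 = 500/14 ≈ 35.714 -> rounds to 36

Answer: 36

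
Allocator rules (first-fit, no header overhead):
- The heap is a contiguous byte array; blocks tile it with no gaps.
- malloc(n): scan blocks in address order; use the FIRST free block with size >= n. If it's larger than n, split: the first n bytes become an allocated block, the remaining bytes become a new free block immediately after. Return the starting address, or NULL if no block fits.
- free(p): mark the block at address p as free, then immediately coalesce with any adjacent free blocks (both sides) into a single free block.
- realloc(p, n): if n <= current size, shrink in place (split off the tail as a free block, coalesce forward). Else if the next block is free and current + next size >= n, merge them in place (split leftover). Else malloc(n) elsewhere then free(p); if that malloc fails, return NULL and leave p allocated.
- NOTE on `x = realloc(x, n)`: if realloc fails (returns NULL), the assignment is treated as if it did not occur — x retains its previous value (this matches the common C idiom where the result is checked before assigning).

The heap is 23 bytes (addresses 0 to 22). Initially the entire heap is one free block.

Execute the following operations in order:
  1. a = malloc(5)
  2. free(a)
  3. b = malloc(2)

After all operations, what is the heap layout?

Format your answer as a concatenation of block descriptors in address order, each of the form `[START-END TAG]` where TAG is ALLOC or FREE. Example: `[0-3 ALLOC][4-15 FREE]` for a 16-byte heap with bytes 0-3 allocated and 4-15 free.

Answer: [0-1 ALLOC][2-22 FREE]

Derivation:
Op 1: a = malloc(5) -> a = 0; heap: [0-4 ALLOC][5-22 FREE]
Op 2: free(a) -> (freed a); heap: [0-22 FREE]
Op 3: b = malloc(2) -> b = 0; heap: [0-1 ALLOC][2-22 FREE]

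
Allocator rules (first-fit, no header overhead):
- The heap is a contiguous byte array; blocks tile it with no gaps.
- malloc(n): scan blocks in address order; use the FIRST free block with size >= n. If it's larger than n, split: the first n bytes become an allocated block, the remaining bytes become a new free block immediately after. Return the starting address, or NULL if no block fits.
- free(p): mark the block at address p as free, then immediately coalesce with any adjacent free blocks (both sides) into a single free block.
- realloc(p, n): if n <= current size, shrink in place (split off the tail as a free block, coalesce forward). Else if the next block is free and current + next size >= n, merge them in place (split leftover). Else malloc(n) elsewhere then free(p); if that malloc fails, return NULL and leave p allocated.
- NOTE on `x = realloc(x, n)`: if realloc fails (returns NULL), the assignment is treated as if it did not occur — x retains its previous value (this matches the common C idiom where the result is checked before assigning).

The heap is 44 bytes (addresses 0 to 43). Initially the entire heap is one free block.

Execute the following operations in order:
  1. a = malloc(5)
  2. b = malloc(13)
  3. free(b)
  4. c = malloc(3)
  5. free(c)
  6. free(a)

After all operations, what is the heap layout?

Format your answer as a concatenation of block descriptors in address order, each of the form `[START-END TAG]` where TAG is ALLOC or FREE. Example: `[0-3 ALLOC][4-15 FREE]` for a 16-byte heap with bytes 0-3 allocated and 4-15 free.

Answer: [0-43 FREE]

Derivation:
Op 1: a = malloc(5) -> a = 0; heap: [0-4 ALLOC][5-43 FREE]
Op 2: b = malloc(13) -> b = 5; heap: [0-4 ALLOC][5-17 ALLOC][18-43 FREE]
Op 3: free(b) -> (freed b); heap: [0-4 ALLOC][5-43 FREE]
Op 4: c = malloc(3) -> c = 5; heap: [0-4 ALLOC][5-7 ALLOC][8-43 FREE]
Op 5: free(c) -> (freed c); heap: [0-4 ALLOC][5-43 FREE]
Op 6: free(a) -> (freed a); heap: [0-43 FREE]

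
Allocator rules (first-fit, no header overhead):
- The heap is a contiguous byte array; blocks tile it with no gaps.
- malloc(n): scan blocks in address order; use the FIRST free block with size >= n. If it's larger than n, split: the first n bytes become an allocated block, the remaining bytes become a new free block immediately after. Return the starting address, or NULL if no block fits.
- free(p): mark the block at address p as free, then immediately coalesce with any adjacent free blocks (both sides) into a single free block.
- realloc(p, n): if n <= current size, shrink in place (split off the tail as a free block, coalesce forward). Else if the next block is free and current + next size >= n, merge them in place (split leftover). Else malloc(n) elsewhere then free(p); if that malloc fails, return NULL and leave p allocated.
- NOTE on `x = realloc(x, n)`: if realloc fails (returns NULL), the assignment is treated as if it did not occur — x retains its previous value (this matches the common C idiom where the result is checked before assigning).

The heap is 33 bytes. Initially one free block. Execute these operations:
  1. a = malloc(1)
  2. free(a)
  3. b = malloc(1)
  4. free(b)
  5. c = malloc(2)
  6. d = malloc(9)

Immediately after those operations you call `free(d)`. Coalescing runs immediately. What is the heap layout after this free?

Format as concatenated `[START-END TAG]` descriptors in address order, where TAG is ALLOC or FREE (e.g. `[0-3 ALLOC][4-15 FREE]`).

Answer: [0-1 ALLOC][2-32 FREE]

Derivation:
Op 1: a = malloc(1) -> a = 0; heap: [0-0 ALLOC][1-32 FREE]
Op 2: free(a) -> (freed a); heap: [0-32 FREE]
Op 3: b = malloc(1) -> b = 0; heap: [0-0 ALLOC][1-32 FREE]
Op 4: free(b) -> (freed b); heap: [0-32 FREE]
Op 5: c = malloc(2) -> c = 0; heap: [0-1 ALLOC][2-32 FREE]
Op 6: d = malloc(9) -> d = 2; heap: [0-1 ALLOC][2-10 ALLOC][11-32 FREE]
free(d): d = 2 -> block [2-10 ALLOC]; mark free, coalesce with adjacent free neighbors -> [0-1 ALLOC][2-32 FREE]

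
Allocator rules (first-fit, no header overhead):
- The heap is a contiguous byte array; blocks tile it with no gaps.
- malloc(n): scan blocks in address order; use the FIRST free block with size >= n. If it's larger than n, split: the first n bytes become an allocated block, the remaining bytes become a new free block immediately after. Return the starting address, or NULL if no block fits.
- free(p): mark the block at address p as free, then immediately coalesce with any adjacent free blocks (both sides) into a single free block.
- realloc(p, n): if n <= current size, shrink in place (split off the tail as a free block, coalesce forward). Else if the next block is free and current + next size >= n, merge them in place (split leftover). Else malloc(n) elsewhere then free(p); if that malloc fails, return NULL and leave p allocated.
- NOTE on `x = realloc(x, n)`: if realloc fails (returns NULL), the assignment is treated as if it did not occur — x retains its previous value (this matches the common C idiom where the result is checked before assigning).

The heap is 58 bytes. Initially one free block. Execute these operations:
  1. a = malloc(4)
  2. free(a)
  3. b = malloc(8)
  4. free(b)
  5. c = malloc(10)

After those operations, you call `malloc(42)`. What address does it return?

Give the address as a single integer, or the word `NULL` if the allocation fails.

Op 1: a = malloc(4) -> a = 0; heap: [0-3 ALLOC][4-57 FREE]
Op 2: free(a) -> (freed a); heap: [0-57 FREE]
Op 3: b = malloc(8) -> b = 0; heap: [0-7 ALLOC][8-57 FREE]
Op 4: free(b) -> (freed b); heap: [0-57 FREE]
Op 5: c = malloc(10) -> c = 0; heap: [0-9 ALLOC][10-57 FREE]
malloc(42): first-fit scan over [0-9 ALLOC][10-57 FREE] -> 10

Answer: 10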